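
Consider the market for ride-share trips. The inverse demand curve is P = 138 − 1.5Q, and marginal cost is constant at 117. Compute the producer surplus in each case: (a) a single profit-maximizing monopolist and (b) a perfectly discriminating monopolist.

Monopoly sets MR = MC: 138 − 3Q = 117 ⇒ Q = 7, P = 138 − 1.5·7 = 127.5.
PS = (127.5 − 117)·7 = 73.5.
Under first-degree price discrimination the firm charges each unit its demand price and produces up to where P = MC, i.e. Q = 14. Consumer surplus is zero; producer surplus equals total surplus.
PS = ½·(138 − 117)·14 = 147.

Monopoly: PS = 73.5; Perfect PD: PS = 147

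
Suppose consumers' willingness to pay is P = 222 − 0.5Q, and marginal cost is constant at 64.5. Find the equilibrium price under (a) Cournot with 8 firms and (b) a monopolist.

With 8 symmetric Cournot firms, each firm's FOC gives 222 − 4.5q = 64.5, so q = 35, Q = 8·35 = 280, and P = 82.
Monopoly sets MR = MC: 222 − Q = 64.5 ⇒ Q = 157.5, P = 222 − 0.5·157.5 = 143.25.

Cournot: P = 82; Monopoly: P = 143.25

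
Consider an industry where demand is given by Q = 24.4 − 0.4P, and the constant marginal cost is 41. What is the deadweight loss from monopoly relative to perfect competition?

Inverting demand: P = 61 − 2.5Q.
Perfect competition: P = MC = 41, so 61 − 2.5Q = 41 and Q = 8.
The monopolist equates marginal revenue to marginal cost: 61 − 5Q = 41, so Q = 4. From demand, P = 51.
DWL is the triangle between Q = 4 and Q = 8: ½·(8 − 4)·(51 − 41) = 20.

DWL = 20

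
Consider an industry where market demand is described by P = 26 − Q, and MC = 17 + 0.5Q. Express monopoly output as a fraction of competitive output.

The monopolist equates marginal revenue to marginal cost: 26 − 2Q = 17 + 0.5Q, so Q = 3.6. From demand, P = 22.4.
Under competition P = MC: 26 − Q = 17 + 0.5Q ⇒ Q = 6, P = 20.
Ratio Q_m/Q_c = 3.6/6 = 0.6.

Q_m/Q_c = 0.6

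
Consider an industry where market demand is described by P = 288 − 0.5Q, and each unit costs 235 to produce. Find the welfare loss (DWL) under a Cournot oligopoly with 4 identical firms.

Under competition P = MC = 235, so Q = (288 − 235)/0.5 = 106.
With 4 symmetric Cournot firms, each firm's FOC gives 288 − 2.5q = 235, so q = 21.2, Q = 4·21.2 = 84.8, and P = 245.6.
DWL is the triangle between Q = 84.8 and Q = 106: ½·(106 − 84.8)·(245.6 − 235) = 112.36.

DWL = 112.36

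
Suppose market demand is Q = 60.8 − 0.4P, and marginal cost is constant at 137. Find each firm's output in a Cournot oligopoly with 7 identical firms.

q_i = 0.75

Inverting demand: P = 152 − 2.5Q.
With 7 symmetric Cournot firms, each firm's FOC gives 152 − 20q = 137, so q = 0.75, Q = 7·0.75 = 5.25, and P = 138.875.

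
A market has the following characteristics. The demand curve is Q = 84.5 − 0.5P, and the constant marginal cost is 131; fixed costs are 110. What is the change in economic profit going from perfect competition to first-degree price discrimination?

Economic profit rises by 361

Inverting demand: P = 169 − 2Q.
Perfect competition: P = MC = 131, so 169 − 2Q = 131 and Q = 19.
Profit = (131 − 131)·19 − 110 = −110.
A perfectly discriminating monopolist sells every unit with P(Q) ≥ MC(Q), so output equals the competitive quantity Q = 19. Each buyer pays their reservation price, so CS = 0 and the firm captures all surplus.
PS equals the full surplus area, 361. Profit = 361 − 110 = 251.
Change in economic profit: 251 − −110 = 361.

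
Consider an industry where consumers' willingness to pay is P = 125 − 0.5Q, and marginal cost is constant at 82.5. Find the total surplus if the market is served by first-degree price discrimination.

Under first-degree price discrimination the firm charges each unit its demand price and produces up to where P = MC, i.e. Q = 85. Consumer surplus is zero; producer surplus equals total surplus.
TS = 1806.25 (equal to competitive TS).

TS = 1806.25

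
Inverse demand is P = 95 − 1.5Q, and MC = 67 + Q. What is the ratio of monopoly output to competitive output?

Q_m/Q_c = 0.625

A monopolist chooses Q where MR = MC. MR = 95 − 3Q; setting this equal to 67 + Q gives Q = 7 and P = 84.5.
Under competition P = MC: 95 − 1.5Q = 67 + Q ⇒ Q = 11.2, P = 78.2.
Ratio Q_m/Q_c = 7/11.2 = 0.625.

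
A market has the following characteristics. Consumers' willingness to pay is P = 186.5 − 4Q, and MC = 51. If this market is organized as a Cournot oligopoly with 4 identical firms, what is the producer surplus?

PS = 734.41

With 4 symmetric Cournot firms, each firm's FOC gives 186.5 − 20q = 51, so q = 6.775, Q = 4·6.775 = 27.1, and P = 78.1.
PS = (78.1 − 51)·27.1 = 734.41.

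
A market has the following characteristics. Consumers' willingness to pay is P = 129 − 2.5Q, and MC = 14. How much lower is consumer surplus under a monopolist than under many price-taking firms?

CS falls by 1983.75

Competitive firms price at marginal cost: P = 14, giving Q = 46.
CS = ½·(129 − 14)·46 = 2645.
A monopolist chooses Q where MR = MC. MR = 129 − 5Q; setting this equal to 14 gives Q = 23 and P = 71.5.
CS = ½·(129 − 71.5)·23 = 661.25.
Change in consumer surplus: 661.25 − 2645 = −1983.75.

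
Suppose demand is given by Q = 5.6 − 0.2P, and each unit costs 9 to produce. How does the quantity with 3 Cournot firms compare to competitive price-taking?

Cournot: Q = 2.85; Competition: Q = 3.8

Inverting demand: P = 28 − 5Q.
Cournot with 3 identical firms: the symmetric best-response condition is 28 − 20q = 9. Each firm produces q = 0.95, total output Q = 2.85, price P = 13.75.
Under competition P = MC = 9, so Q = (28 − 9)/5 = 3.8.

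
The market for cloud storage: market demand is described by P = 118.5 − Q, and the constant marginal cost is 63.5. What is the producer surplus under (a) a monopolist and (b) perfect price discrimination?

The monopolist equates marginal revenue to marginal cost: 118.5 − 2Q = 63.5, so Q = 27.5. From demand, P = 91.
PS = (91 − 63.5)·27.5 = 756.25.
With perfect price discrimination, output is the efficient level Q = 55 (where demand meets MC), but every buyer pays their willingness to pay: CS = 0 and PS = total surplus.
PS = ½·(118.5 − 63.5)·55 = 1512.5.

Monopoly: PS = 756.25; Perfect PD: PS = 1512.5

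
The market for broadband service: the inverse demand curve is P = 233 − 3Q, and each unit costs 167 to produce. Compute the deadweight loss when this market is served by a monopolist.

DWL = 181.5

Perfect competition: P = MC = 167, so 233 − 3Q = 167 and Q = 22.
Monopoly sets MR = MC: 233 − 6Q = 167 ⇒ Q = 11, P = 233 − 3·11 = 200.
DWL is the triangle between Q = 11 and Q = 22: ½·(22 − 11)·(200 − 167) = 181.5.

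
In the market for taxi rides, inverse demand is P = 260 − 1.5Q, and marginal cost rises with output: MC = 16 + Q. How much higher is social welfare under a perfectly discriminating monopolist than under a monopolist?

TS rises by 1674.45

Monopoly sets MR = MC: 260 − 3Q = 16 + Q ⇒ Q = 61, P = 260 − 1.5·61 = 168.5.
CS = ½·(260 − 168.5)·61 = 2790.75; PS = (168.5·61 − 16·61 − ½·1·61²) = 7442; TS = 10232.75.
With perfect price discrimination, output is the efficient level Q = 97.6 (where demand meets MC), but every buyer pays their willingness to pay: CS = 0 and PS = total surplus.
TS = 11907.2 (equal to competitive TS).
Change in social welfare: 11907.2 − 10232.75 = 1674.45.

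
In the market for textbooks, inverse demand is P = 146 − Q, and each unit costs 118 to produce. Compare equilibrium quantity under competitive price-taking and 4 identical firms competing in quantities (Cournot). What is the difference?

Q falls by 5.6

Competitive firms price at marginal cost: P = 118, giving Q = 28.
Cournot with 4 identical firms: the symmetric best-response condition is 146 − 5q = 118. Each firm produces q = 5.6, total output Q = 22.4, price P = 123.6.
Change in equilibrium quantity: 22.4 − 28 = −5.6.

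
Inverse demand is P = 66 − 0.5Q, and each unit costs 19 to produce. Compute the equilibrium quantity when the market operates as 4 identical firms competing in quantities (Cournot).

Q = 75.2

Cournot with 4 identical firms: the symmetric best-response condition is 66 − 2.5q = 19. Each firm produces q = 18.8, total output Q = 75.2, price P = 28.4.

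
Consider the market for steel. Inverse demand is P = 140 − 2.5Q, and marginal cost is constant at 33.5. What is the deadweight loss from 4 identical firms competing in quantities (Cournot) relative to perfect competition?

DWL = 90.738

Under competition P = MC = 33.5, so Q = (140 − 33.5)/2.5 = 42.6.
Cournot with 4 identical firms: the symmetric best-response condition is 140 − 12.5q = 33.5. Each firm produces q = 8.52, total output Q = 34.08, price P = 54.8.
DWL is the triangle between Q = 34.08 and Q = 42.6: ½·(42.6 − 34.08)·(54.8 − 33.5) = 90.738.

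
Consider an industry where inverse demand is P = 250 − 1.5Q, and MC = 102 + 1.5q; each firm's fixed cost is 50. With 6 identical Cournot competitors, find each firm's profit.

Cournot with 6 identical firms: the symmetric best-response condition is 250 − 10.5q = 102 + 1.5q. Each firm produces q = 37/3, total output Q = 74, price P = 139.
Each firm's profit = 139·37/3 − (102·37/3 + ½·1.5·(37/3)²) − 50 = 292.25.

π_i = 292.25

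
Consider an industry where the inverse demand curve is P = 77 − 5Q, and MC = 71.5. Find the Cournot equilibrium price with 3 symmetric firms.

P = 72.875

Cournot with 3 identical firms: the symmetric best-response condition is 77 − 20q = 71.5. Each firm produces q = 0.275, total output Q = 0.825, price P = 72.875.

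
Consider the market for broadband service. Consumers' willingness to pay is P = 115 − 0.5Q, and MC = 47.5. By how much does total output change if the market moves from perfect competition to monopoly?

Total output falls by 67.5

Under competition P = MC = 47.5, so Q = (115 − 47.5)/0.5 = 135.
Monopoly sets MR = MC: 115 − Q = 47.5 ⇒ Q = 67.5, P = 115 − 0.5·67.5 = 81.25.
Change in total output: 67.5 − 135 = −67.5.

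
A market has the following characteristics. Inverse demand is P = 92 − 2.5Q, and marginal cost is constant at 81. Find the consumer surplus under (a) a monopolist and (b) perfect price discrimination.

Monopoly: CS = 6.05; Perfect PD: CS = 0

A monopolist chooses Q where MR = MC. MR = 92 − 5Q; setting this equal to 81 gives Q = 2.2 and P = 86.5.
CS = ½·(92 − 86.5)·2.2 = 6.05.
A perfectly discriminating monopolist sells every unit with P(Q) ≥ MC(Q), so output equals the competitive quantity Q = 4.4. Each buyer pays their reservation price, so CS = 0 and the firm captures all surplus.
CS = 0.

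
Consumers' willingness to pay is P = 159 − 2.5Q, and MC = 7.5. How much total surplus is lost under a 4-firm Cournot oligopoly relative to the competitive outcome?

DWL = 183.618

Perfect competition: P = MC = 7.5, so 159 − 2.5Q = 7.5 and Q = 60.6.
Cournot with 4 identical firms: the symmetric best-response condition is 159 − 12.5q = 7.5. Each firm produces q = 12.12, total output Q = 48.48, price P = 37.8.
DWL is the triangle between Q = 48.48 and Q = 60.6: ½·(60.6 − 48.48)·(37.8 − 7.5) = 183.618.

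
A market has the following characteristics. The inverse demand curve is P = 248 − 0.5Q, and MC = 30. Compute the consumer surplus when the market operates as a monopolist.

Monopoly sets MR = MC: 248 − Q = 30 ⇒ Q = 218, P = 248 − 0.5·218 = 139.
CS = ½·(248 − 139)·218 = 11881.

CS = 11881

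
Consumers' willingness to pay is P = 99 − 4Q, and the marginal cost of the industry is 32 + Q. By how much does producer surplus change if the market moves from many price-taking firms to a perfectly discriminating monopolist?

Under competition P = MC: 99 − 4Q = 32 + Q ⇒ Q = 13.4, P = 45.4.
PS = P·Q − VC(Q) = 45.4·13.4 − (32·13.4 + ½·1·13.4²) = 89.78.
With perfect price discrimination, output is the efficient level Q = 13.4 (where demand meets MC), but every buyer pays their willingness to pay: CS = 0 and PS = total surplus.
PS = ½·(99 − 32)·13.4 = 448.9.
Change in producer surplus: 448.9 − 89.78 = 359.12.

PS rises by 359.12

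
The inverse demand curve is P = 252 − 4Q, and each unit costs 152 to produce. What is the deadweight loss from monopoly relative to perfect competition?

Under competition P = MC = 152, so Q = (252 − 152)/4 = 25.
Monopoly sets MR = MC: 252 − 8Q = 152 ⇒ Q = 12.5, P = 252 − 4·12.5 = 202.
DWL is the triangle between Q = 12.5 and Q = 25: ½·(25 − 12.5)·(202 − 152) = 312.5.

DWL = 312.5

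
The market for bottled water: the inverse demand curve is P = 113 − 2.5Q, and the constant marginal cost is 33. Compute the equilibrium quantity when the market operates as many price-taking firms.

Q = 32

Perfect competition: P = MC = 33, so 113 − 2.5Q = 33 and Q = 32.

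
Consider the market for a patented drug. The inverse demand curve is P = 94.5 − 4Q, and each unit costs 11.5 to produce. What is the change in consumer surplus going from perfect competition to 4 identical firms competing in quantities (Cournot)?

CS falls by 310.005

Perfect competition: P = MC = 11.5, so 94.5 − 4Q = 11.5 and Q = 20.75.
CS = ½·(94.5 − 11.5)·20.75 = 861.125.
With 4 symmetric Cournot firms, each firm's FOC gives 94.5 − 20q = 11.5, so q = 4.15, Q = 4·4.15 = 16.6, and P = 28.1.
CS = ½·(94.5 − 28.1)·16.6 = 551.12.
Change in consumer surplus: 551.12 − 861.125 = −310.005.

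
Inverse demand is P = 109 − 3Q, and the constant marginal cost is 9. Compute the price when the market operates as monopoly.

The monopolist equates marginal revenue to marginal cost: 109 − 6Q = 9, so Q = 50/3. From demand, P = 59.

P = 59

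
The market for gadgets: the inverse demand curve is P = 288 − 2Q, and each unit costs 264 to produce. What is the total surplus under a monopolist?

TS = 108

Monopoly sets MR = MC: 288 − 4Q = 264 ⇒ Q = 6, P = 288 − 2·6 = 276.
CS = ½·(288 − 276)·6 = 36; PS = (276 − 264)·6 = 72; TS = 108.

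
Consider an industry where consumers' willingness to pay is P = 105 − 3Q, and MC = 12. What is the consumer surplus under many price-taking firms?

CS = 1441.5

Perfect competition: P = MC = 12, so 105 − 3Q = 12 and Q = 31.
CS = ½·(105 − 12)·31 = 1441.5.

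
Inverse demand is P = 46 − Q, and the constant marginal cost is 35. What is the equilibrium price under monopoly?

Monopoly sets MR = MC: 46 − 2Q = 35 ⇒ Q = 5.5, P = 46 − 5.5 = 40.5.

P = 40.5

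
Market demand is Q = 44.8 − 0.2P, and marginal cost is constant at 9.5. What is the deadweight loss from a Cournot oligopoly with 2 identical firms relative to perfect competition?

DWL = 511.225

Inverting demand: P = 224 − 5Q.
Under competition P = MC = 9.5, so Q = (224 − 9.5)/5 = 42.9.
Cournot with 2 identical firms: the symmetric best-response condition is 224 − 15q = 9.5. Each firm produces q = 14.3, total output Q = 28.6, price P = 81.
DWL is the triangle between Q = 28.6 and Q = 42.9: ½·(42.9 − 28.6)·(81 − 9.5) = 511.225.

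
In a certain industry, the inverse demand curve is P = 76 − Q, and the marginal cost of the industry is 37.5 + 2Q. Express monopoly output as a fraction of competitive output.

Q_m/Q_c = 0.75

The monopolist equates marginal revenue to marginal cost: 76 − 2Q = 37.5 + 2Q, so Q = 9.625. From demand, P = 66.375.
Under competition P = MC: 76 − Q = 37.5 + 2Q ⇒ Q = 77/6, P = 379/6.
Ratio Q_m/Q_c = 9.625/(77/6) = 0.75.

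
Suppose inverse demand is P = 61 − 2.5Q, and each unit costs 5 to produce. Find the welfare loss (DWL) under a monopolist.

DWL = 156.8

Under competition P = MC = 5, so Q = (61 − 5)/2.5 = 22.4.
A monopolist chooses Q where MR = MC. MR = 61 − 5Q; setting this equal to 5 gives Q = 11.2 and P = 33.
DWL is the triangle between Q = 11.2 and Q = 22.4: ½·(22.4 − 11.2)·(33 − 5) = 156.8.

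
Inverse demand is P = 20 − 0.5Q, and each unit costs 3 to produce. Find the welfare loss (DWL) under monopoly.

Perfect competition: P = MC = 3, so 20 − 0.5Q = 3 and Q = 34.
A monopolist chooses Q where MR = MC. MR = 20 − Q; setting this equal to 3 gives Q = 17 and P = 11.5.
DWL is the triangle between Q = 17 and Q = 34: ½·(34 − 17)·(11.5 − 3) = 72.25.

DWL = 72.25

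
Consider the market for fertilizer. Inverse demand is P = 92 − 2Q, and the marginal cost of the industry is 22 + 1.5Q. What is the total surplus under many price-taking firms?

TS = 700

Under competition P = MC: 92 − 2Q = 22 + 1.5Q ⇒ Q = 20, P = 52.
CS = ½·(92 − 52)·20 = 400; PS = (52·20 − 22·20 − ½·1.5·20²) = 300; TS = 700.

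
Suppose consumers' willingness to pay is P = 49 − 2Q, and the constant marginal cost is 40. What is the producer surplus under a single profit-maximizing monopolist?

A monopolist chooses Q where MR = MC. MR = 49 − 4Q; setting this equal to 40 gives Q = 2.25 and P = 44.5.
PS = (44.5 − 40)·2.25 = 10.125.

PS = 10.125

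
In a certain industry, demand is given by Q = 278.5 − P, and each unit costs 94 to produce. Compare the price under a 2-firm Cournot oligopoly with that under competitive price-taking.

Inverting demand: P = 278.5 − Q.
Cournot with 2 identical firms: the symmetric best-response condition is 278.5 − 3q = 94. Each firm produces q = 61.5, total output Q = 123, price P = 155.5.
Competitive firms price at marginal cost: P = 94, giving Q = 184.5.

Cournot: P = 155.5; Competition: P = 94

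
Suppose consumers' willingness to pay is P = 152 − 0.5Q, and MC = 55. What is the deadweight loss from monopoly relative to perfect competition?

DWL = 2352.25

Under competition P = MC = 55, so Q = (152 − 55)/0.5 = 194.
A monopolist chooses Q where MR = MC. MR = 152 − Q; setting this equal to 55 gives Q = 97 and P = 103.5.
DWL is the triangle between Q = 97 and Q = 194: ½·(194 − 97)·(103.5 − 55) = 2352.25.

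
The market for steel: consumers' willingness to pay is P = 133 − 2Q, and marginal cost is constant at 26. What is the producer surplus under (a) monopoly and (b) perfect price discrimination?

Monopoly sets MR = MC: 133 − 4Q = 26 ⇒ Q = 26.75, P = 133 − 2·26.75 = 79.5.
PS = (79.5 − 26)·26.75 = 1431.125.
Under first-degree price discrimination the firm charges each unit its demand price and produces up to where P = MC, i.e. Q = 53.5. Consumer surplus is zero; producer surplus equals total surplus.
PS = ½·(133 − 26)·53.5 = 2862.25.

Monopoly: PS = 1431.125; Perfect PD: PS = 2862.25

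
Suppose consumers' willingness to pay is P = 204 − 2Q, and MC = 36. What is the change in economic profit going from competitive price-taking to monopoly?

Competitive firms price at marginal cost: P = 36, giving Q = 84.
Profit = (36 − 36)·84 = 0.
Monopoly sets MR = MC: 204 − 4Q = 36 ⇒ Q = 42, P = 204 − 2·42 = 120.
Profit = (120 − 36)·42 = 3528.
Change in economic profit: 3528 − 0 = 3528.

Economic profit rises by 3528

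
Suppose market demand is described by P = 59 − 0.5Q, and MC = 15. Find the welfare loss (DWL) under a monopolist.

Under competition P = MC = 15, so Q = (59 − 15)/0.5 = 88.
A monopolist chooses Q where MR = MC. MR = 59 − Q; setting this equal to 15 gives Q = 44 and P = 37.
DWL is the triangle between Q = 44 and Q = 88: ½·(88 − 44)·(37 − 15) = 484.

DWL = 484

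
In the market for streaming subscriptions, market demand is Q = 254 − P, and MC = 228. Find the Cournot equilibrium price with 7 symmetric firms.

P = 231.25

Inverting demand: P = 254 − Q.
With 7 symmetric Cournot firms, each firm's FOC gives 254 − 8q = 228, so q = 3.25, Q = 7·3.25 = 22.75, and P = 231.25.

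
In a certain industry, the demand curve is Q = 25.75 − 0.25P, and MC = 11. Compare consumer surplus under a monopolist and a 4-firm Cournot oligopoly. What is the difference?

Consumer surplus rises by 412.62

Inverting demand: P = 103 − 4Q.
Monopoly sets MR = MC: 103 − 8Q = 11 ⇒ Q = 11.5, P = 103 − 4·11.5 = 57.
CS = ½·(103 − 57)·11.5 = 264.5.
With 4 symmetric Cournot firms, each firm's FOC gives 103 − 20q = 11, so q = 4.6, Q = 4·4.6 = 18.4, and P = 29.4.
CS = ½·(103 − 29.4)·18.4 = 677.12.
Change in consumer surplus: 677.12 − 264.5 = 412.62.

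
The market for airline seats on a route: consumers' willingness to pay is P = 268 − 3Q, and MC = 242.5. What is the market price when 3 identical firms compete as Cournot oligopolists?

P = 248.875

Cournot with 3 identical firms: the symmetric best-response condition is 268 − 12q = 242.5. Each firm produces q = 2.125, total output Q = 6.375, price P = 248.875.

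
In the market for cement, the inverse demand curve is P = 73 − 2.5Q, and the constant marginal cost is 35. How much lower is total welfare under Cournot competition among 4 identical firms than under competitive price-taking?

Total welfare falls by 11.552

Competitive firms price at marginal cost: P = 35, giving Q = 15.2.
CS = ½·(73 − 35)·15.2 = 288.8; PS = (35 − 35)·15.2 = 0; TS = 288.8.
Cournot with 4 identical firms: the symmetric best-response condition is 73 − 12.5q = 35. Each firm produces q = 3.04, total output Q = 12.16, price P = 42.6.
CS = ½·(73 − 42.6)·12.16 = 184.832; PS = (42.6 − 35)·12.16 = 92.416; TS = 277.248.
Change in total welfare: 277.248 − 288.8 = −11.552.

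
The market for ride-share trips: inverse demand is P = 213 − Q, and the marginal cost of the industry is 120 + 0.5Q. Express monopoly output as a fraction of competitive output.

Q_m/Q_c = 0.6

Monopoly sets MR = MC: 213 − 2Q = 120 + 0.5Q ⇒ Q = 37.2, P = 213 − 37.2 = 175.8.
Under competition P = MC: 213 − Q = 120 + 0.5Q ⇒ Q = 62, P = 151.
Ratio Q_m/Q_c = 37.2/62 = 0.6.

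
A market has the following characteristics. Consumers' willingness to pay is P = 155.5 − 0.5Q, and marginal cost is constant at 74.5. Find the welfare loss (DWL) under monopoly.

Under competition P = MC = 74.5, so Q = (155.5 − 74.5)/0.5 = 162.
A monopolist chooses Q where MR = MC. MR = 155.5 − Q; setting this equal to 74.5 gives Q = 81 and P = 115.
DWL is the triangle between Q = 81 and Q = 162: ½·(162 − 81)·(115 − 74.5) = 1640.25.

DWL = 1640.25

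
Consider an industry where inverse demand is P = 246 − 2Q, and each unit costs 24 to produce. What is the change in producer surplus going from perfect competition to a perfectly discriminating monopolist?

PS rises by 12321

Under competition P = MC = 24, so Q = (246 − 24)/2 = 111.
PS = (24 − 24)·111 = 0.
With perfect price discrimination, output is the efficient level Q = 111 (where demand meets MC), but every buyer pays their willingness to pay: CS = 0 and PS = total surplus.
PS = ½·(246 − 24)·111 = 12321.
Change in producer surplus: 12321 − 0 = 12321.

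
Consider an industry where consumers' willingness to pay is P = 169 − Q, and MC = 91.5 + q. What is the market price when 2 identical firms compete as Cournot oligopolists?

P = 130.25

With 2 symmetric Cournot firms, each firm's FOC gives 169 − 3q = 91.5 + q, so q = 19.375, Q = 2·19.375 = 38.75, and P = 130.25.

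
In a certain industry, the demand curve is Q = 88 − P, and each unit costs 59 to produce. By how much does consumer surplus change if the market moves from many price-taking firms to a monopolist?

Inverting demand: P = 88 − Q.
Perfect competition: P = MC = 59, so 88 − Q = 59 and Q = 29.
CS = ½·(88 − 59)·29 = 420.5.
The monopolist equates marginal revenue to marginal cost: 88 − 2Q = 59, so Q = 14.5. From demand, P = 73.5.
CS = ½·(88 − 73.5)·14.5 = 105.125.
Change in consumer surplus: 105.125 − 420.5 = −315.375.

CS falls by 315.375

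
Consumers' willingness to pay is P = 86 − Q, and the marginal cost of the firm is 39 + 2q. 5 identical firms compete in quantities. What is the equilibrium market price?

P = 56.625

In a 5-firm Cournot equilibrium, symmetry and the first-order condition give q = (86 − 39)/(8) = 5.875. So Q = 29.375 and P = 56.625.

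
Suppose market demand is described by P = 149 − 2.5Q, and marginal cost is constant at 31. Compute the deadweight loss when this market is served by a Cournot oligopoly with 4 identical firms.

DWL = 111.392

Competitive firms price at marginal cost: P = 31, giving Q = 47.2.
With 4 symmetric Cournot firms, each firm's FOC gives 149 − 12.5q = 31, so q = 9.44, Q = 4·9.44 = 37.76, and P = 54.6.
DWL is the triangle between Q = 37.76 and Q = 47.2: ½·(47.2 − 37.76)·(54.6 − 31) = 111.392.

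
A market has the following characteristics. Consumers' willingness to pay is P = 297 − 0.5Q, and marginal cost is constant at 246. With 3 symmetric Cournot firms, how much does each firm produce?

q_i = 25.5

With 3 symmetric Cournot firms, each firm's FOC gives 297 − 2q = 246, so q = 25.5, Q = 3·25.5 = 76.5, and P = 258.75.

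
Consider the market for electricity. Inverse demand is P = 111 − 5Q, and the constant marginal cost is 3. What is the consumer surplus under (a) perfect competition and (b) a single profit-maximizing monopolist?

Competition: CS = 1166.4; Monopoly: CS = 291.6

Perfect competition: P = MC = 3, so 111 − 5Q = 3 and Q = 21.6.
CS = ½·(111 − 3)·21.6 = 1166.4.
A monopolist chooses Q where MR = MC. MR = 111 − 10Q; setting this equal to 3 gives Q = 10.8 and P = 57.
CS = ½·(111 − 57)·10.8 = 291.6.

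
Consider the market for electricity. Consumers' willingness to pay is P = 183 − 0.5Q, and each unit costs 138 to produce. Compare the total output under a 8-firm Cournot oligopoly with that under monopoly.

Cournot: Q = 80; Monopoly: Q = 45

Cournot with 8 identical firms: the symmetric best-response condition is 183 − 4.5q = 138. Each firm produces q = 10, total output Q = 80, price P = 143.
The monopolist equates marginal revenue to marginal cost: 183 − Q = 138, so Q = 45. From demand, P = 160.5.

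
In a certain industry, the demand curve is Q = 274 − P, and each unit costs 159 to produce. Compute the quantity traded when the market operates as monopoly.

Inverting demand: P = 274 − Q.
Monopoly sets MR = MC: 274 − 2Q = 159 ⇒ Q = 57.5, P = 274 − 57.5 = 216.5.

Q = 57.5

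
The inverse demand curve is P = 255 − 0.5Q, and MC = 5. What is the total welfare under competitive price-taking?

TS = 62500

Competitive firms price at marginal cost: P = 5, giving Q = 500.
CS = ½·(255 − 5)·500 = 62500; PS = (5 − 5)·500 = 0; TS = 62500.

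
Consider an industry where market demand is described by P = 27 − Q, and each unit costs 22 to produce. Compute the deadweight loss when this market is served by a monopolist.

DWL = 3.125

Competitive firms price at marginal cost: P = 22, giving Q = 5.
Monopoly sets MR = MC: 27 − 2Q = 22 ⇒ Q = 2.5, P = 27 − 2.5 = 24.5.
DWL is the triangle between Q = 2.5 and Q = 5: ½·(5 − 2.5)·(24.5 − 22) = 3.125.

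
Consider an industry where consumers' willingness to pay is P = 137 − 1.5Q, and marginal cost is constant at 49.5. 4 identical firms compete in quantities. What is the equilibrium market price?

In a 4-firm Cournot equilibrium, symmetry and the first-order condition give q = (137 − 49.5)/(7.5) = 35/3. So Q = 140/3 and P = 67.

P = 67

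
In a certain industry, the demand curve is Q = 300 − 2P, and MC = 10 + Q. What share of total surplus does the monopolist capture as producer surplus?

PS/TS = 0.8

Inverting demand: P = 150 − 0.5Q.
The monopolist equates marginal revenue to marginal cost: 150 − Q = 10 + Q, so Q = 70. From demand, P = 115.
CS = ½·(150 − 115)·70 = 1225.
PS = P·Q − VC(Q) = 115·70 − (10·70 + ½·1·70²) = 4900.
Share captured = PS/TS = 4900/6125 = 0.8.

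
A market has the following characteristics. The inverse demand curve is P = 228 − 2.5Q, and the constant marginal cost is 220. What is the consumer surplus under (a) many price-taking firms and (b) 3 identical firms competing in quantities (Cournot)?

Competitive firms price at marginal cost: P = 220, giving Q = 3.2.
CS = ½·(228 − 220)·3.2 = 12.8.
Cournot with 3 identical firms: the symmetric best-response condition is 228 − 10q = 220. Each firm produces q = 0.8, total output Q = 2.4, price P = 222.
CS = ½·(228 − 222)·2.4 = 7.2.

Competition: CS = 12.8; Cournot: CS = 7.2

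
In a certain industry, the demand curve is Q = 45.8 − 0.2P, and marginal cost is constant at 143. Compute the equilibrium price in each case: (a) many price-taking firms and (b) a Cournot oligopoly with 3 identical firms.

Inverting demand: P = 229 − 5Q.
Perfect competition: P = MC = 143, so 229 − 5Q = 143 and Q = 17.2.
Cournot with 3 identical firms: the symmetric best-response condition is 229 − 20q = 143. Each firm produces q = 4.3, total output Q = 12.9, price P = 164.5.

Competition: P = 143; Cournot: P = 164.5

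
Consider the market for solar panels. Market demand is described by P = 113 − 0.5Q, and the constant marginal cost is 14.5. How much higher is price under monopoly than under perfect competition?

Competitive firms price at marginal cost: P = 14.5, giving Q = 197.
Monopoly sets MR = MC: 113 − Q = 14.5 ⇒ Q = 98.5, P = 113 − 0.5·98.5 = 63.75.
Change in price: 63.75 − 14.5 = 49.25.

Price rises by 49.25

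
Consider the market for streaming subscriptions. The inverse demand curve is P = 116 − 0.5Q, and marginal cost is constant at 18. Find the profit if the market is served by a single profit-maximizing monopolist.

Profit = 4802

Monopoly sets MR = MC: 116 − Q = 18 ⇒ Q = 98, P = 116 − 0.5·98 = 67.
Profit = (67 − 18)·98 = 4802.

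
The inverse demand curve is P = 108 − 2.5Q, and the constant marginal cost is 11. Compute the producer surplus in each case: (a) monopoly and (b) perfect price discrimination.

Monopoly: PS = 940.9; Perfect PD: PS = 1881.8

A monopolist chooses Q where MR = MC. MR = 108 − 5Q; setting this equal to 11 gives Q = 19.4 and P = 59.5.
PS = (59.5 − 11)·19.4 = 940.9.
With perfect price discrimination, output is the efficient level Q = 38.8 (where demand meets MC), but every buyer pays their willingness to pay: CS = 0 and PS = total surplus.
PS = ½·(108 − 11)·38.8 = 1881.8.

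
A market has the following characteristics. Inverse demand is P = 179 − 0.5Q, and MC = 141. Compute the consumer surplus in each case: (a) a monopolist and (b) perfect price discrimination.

Monopoly: CS = 361; Perfect PD: CS = 0

A monopolist chooses Q where MR = MC. MR = 179 − Q; setting this equal to 141 gives Q = 38 and P = 160.
CS = ½·(179 − 160)·38 = 361.
With perfect price discrimination, output is the efficient level Q = 76 (where demand meets MC), but every buyer pays their willingness to pay: CS = 0 and PS = total surplus.
CS = 0.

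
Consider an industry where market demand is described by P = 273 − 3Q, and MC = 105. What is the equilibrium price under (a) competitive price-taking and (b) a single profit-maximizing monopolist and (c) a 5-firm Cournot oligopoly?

Competitive firms price at marginal cost: P = 105, giving Q = 56.
Monopoly sets MR = MC: 273 − 6Q = 105 ⇒ Q = 28, P = 273 − 3·28 = 189.
Cournot with 5 identical firms: the symmetric best-response condition is 273 − 18q = 105. Each firm produces q = 28/3, total output Q = 140/3, price P = 133.

Competition: P = 105; Monopoly: P = 189; Cournot: P = 133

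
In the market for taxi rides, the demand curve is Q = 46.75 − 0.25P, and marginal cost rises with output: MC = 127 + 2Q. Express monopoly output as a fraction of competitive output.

Q_m/Q_c = 0.6

Inverting demand: P = 187 − 4Q.
The monopolist equates marginal revenue to marginal cost: 187 − 8Q = 127 + 2Q, so Q = 6. From demand, P = 163.
Competitive equilibrium sets price equal to marginal cost: 187 − 4Q = 127 + 2Q, so Q = 10 and P = 147.
Ratio Q_m/Q_c = 6/10 = 0.6.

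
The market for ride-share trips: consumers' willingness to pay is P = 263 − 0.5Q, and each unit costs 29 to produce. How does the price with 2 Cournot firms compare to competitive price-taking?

With 2 symmetric Cournot firms, each firm's FOC gives 263 − 1.5q = 29, so q = 156, Q = 2·156 = 312, and P = 107.
Competitive firms price at marginal cost: P = 29, giving Q = 468.

Cournot: P = 107; Competition: P = 29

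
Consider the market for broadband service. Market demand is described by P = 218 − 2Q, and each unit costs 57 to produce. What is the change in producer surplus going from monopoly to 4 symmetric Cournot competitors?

A monopolist chooses Q where MR = MC. MR = 218 − 4Q; setting this equal to 57 gives Q = 40.25 and P = 137.5.
PS = (137.5 − 57)·40.25 = 3240.125.
Cournot with 4 identical firms: the symmetric best-response condition is 218 − 10q = 57. Each firm produces q = 16.1, total output Q = 64.4, price P = 89.2.
PS = (89.2 − 57)·64.4 = 2073.68.
Change in producer surplus: 2073.68 − 3240.125 = −1166.445.

PS falls by 1166.445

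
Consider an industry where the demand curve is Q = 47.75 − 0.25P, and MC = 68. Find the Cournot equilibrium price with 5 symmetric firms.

P = 88.5

Inverting demand: P = 191 − 4Q.
With 5 symmetric Cournot firms, each firm's FOC gives 191 − 24q = 68, so q = 5.125, Q = 5·5.125 = 25.625, and P = 88.5.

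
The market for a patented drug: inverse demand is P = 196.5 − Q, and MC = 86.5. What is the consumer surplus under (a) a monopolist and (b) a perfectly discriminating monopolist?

Monopoly: CS = 1512.5; Perfect PD: CS = 0

A monopolist chooses Q where MR = MC. MR = 196.5 − 2Q; setting this equal to 86.5 gives Q = 55 and P = 141.5.
CS = ½·(196.5 − 141.5)·55 = 1512.5.
A perfectly discriminating monopolist sells every unit with P(Q) ≥ MC(Q), so output equals the competitive quantity Q = 110. Each buyer pays their reservation price, so CS = 0 and the firm captures all surplus.
CS = 0.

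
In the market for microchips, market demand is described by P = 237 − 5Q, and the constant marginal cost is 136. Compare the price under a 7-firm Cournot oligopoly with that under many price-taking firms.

Cournot with 7 identical firms: the symmetric best-response condition is 237 − 40q = 136. Each firm produces q = 2.525, total output Q = 17.675, price P = 148.625.
Perfect competition: P = MC = 136, so 237 − 5Q = 136 and Q = 20.2.

Cournot: P = 148.625; Competition: P = 136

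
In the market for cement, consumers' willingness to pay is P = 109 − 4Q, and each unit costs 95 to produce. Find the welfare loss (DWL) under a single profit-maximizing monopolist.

DWL = 6.125

Under competition P = MC = 95, so Q = (109 − 95)/4 = 3.5.
A monopolist chooses Q where MR = MC. MR = 109 − 8Q; setting this equal to 95 gives Q = 1.75 and P = 102.
DWL is the triangle between Q = 1.75 and Q = 3.5: ½·(3.5 − 1.75)·(102 − 95) = 6.125.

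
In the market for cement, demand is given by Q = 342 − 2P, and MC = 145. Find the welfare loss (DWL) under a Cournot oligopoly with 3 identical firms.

Inverting demand: P = 171 − 0.5Q.
Under competition P = MC = 145, so Q = (171 − 145)/0.5 = 52.
Cournot with 3 identical firms: the symmetric best-response condition is 171 − 2q = 145. Each firm produces q = 13, total output Q = 39, price P = 151.5.
DWL is the triangle between Q = 39 and Q = 52: ½·(52 − 39)·(151.5 − 145) = 42.25.

DWL = 42.25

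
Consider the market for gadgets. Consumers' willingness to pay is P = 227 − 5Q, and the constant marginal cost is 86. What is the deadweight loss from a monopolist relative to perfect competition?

Competitive firms price at marginal cost: P = 86, giving Q = 28.2.
A monopolist chooses Q where MR = MC. MR = 227 − 10Q; setting this equal to 86 gives Q = 14.1 and P = 156.5.
DWL is the triangle between Q = 14.1 and Q = 28.2: ½·(28.2 − 14.1)·(156.5 − 86) = 497.025.

DWL = 497.025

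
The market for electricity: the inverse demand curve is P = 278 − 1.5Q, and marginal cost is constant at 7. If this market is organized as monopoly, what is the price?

Monopoly sets MR = MC: 278 − 3Q = 7 ⇒ Q = 271/3, P = 278 − 1.5·271/3 = 142.5.

P = 142.5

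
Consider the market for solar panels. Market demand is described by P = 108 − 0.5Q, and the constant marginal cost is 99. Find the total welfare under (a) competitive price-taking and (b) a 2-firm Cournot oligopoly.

Competition: TS = 81; Cournot: TS = 72

Perfect competition: P = MC = 99, so 108 − 0.5Q = 99 and Q = 18.
CS = ½·(108 − 99)·18 = 81; PS = (99 − 99)·18 = 0; TS = 81.
In a 2-firm Cournot equilibrium, symmetry and the first-order condition give q = (108 − 99)/(1.5) = 6. So Q = 12 and P = 102.
CS = ½·(108 − 102)·12 = 36; PS = (102 − 99)·12 = 36; TS = 72.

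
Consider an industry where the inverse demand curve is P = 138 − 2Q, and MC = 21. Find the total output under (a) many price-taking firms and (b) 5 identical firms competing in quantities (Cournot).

Perfect competition: P = MC = 21, so 138 − 2Q = 21 and Q = 58.5.
In a 5-firm Cournot equilibrium, symmetry and the first-order condition give q = (138 − 21)/(12) = 9.75. So Q = 48.75 and P = 40.5.

Competition: Q = 58.5; Cournot: Q = 48.75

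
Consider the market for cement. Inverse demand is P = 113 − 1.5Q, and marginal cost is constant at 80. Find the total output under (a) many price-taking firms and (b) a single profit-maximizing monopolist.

Competition: Q = 22; Monopoly: Q = 11

Under competition P = MC = 80, so Q = (113 − 80)/1.5 = 22.
The monopolist equates marginal revenue to marginal cost: 113 − 3Q = 80, so Q = 11. From demand, P = 96.5.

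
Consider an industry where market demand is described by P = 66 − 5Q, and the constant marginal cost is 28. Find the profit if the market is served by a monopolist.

Monopoly sets MR = MC: 66 − 10Q = 28 ⇒ Q = 3.8, P = 66 − 5·3.8 = 47.
Profit = (47 − 28)·3.8 = 72.2.

Profit = 72.2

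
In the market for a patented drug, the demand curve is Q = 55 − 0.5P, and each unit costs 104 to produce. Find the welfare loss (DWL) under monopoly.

Inverting demand: P = 110 − 2Q.
Competitive firms price at marginal cost: P = 104, giving Q = 3.
A monopolist chooses Q where MR = MC. MR = 110 − 4Q; setting this equal to 104 gives Q = 1.5 and P = 107.
DWL is the triangle between Q = 1.5 and Q = 3: ½·(3 − 1.5)·(107 − 104) = 2.25.

DWL = 2.25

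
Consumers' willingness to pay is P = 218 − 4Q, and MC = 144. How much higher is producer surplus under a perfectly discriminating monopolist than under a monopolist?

A monopolist chooses Q where MR = MC. MR = 218 − 8Q; setting this equal to 144 gives Q = 9.25 and P = 181.
PS = (181 − 144)·9.25 = 342.25.
Under first-degree price discrimination the firm charges each unit its demand price and produces up to where P = MC, i.e. Q = 18.5. Consumer surplus is zero; producer surplus equals total surplus.
PS = ½·(218 − 144)·18.5 = 684.5.
Change in producer surplus: 684.5 − 342.25 = 342.25.

Producer surplus rises by 342.25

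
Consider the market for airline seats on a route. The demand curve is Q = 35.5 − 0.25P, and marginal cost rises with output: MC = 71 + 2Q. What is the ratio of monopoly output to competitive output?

Inverting demand: P = 142 − 4Q.
Monopoly sets MR = MC: 142 − 8Q = 71 + 2Q ⇒ Q = 7.1, P = 142 − 4·7.1 = 113.6.
Competitive equilibrium sets price equal to marginal cost: 142 − 4Q = 71 + 2Q, so Q = 71/6 and P = 284/3.
Ratio Q_m/Q_c = 7.1/(71/6) = 0.6.

Q_m/Q_c = 0.6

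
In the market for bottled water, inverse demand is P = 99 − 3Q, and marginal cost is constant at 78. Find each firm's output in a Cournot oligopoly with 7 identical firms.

With 7 symmetric Cournot firms, each firm's FOC gives 99 − 24q = 78, so q = 0.875, Q = 7·0.875 = 6.125, and P = 80.625.

q_i = 0.875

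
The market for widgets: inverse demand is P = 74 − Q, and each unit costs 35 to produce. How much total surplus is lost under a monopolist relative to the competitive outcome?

DWL = 190.125

Competitive firms price at marginal cost: P = 35, giving Q = 39.
Monopoly sets MR = MC: 74 − 2Q = 35 ⇒ Q = 19.5, P = 74 − 19.5 = 54.5.
DWL is the triangle between Q = 19.5 and Q = 39: ½·(39 − 19.5)·(54.5 − 35) = 190.125.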